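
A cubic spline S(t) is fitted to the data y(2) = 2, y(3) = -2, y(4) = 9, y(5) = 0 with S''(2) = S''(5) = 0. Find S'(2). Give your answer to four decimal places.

With σ_i denoting the second derivative at x_i, h_i = 1, 1, 1, and Δ_i = (y_(i+1) − y_i)/h_i = -4, 11, -9:
  1·σ_0 + 4·σ_1 + 1·σ_2 = 6(Δ_1 - Δ_0) = 90
  1·σ_1 + 4·σ_2 + 1·σ_3 = 6(Δ_2 - Δ_1) = -120
Natural end conditions: σ_0 = σ_3 = 0.
Solving the tridiagonal system: σ_0 = 0, σ_1 = 32, σ_2 = -38, σ_3 = 0.
On [2, 3], S'(t) = b_0 + 2c_0·(t - 2) + 3d_0·(t - 2)² with b_0 = Δ_0 - h_0(2σ_0 + σ_1)/6 = -28/3, c_0 = σ_0/2 = 0, d_0 = (σ_1 - σ_0)/(6h_0) = 16/3. So S'(2) = -28/3.

-9.3333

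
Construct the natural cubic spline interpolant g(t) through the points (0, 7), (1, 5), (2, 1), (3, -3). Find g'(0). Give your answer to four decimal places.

-1.4667

With M_i denoting the second derivative at x_i, h_i = 1, 1, 1, and Δ_i = (y_(i+1) − y_i)/h_i = -2, -4, -4:
  1·M_0 + 4·M_1 + 1·M_2 = 6(Δ_1 - Δ_0) = -12
  1·M_1 + 4·M_2 + 1·M_3 = 6(Δ_2 - Δ_1) = 0
Natural end conditions: M_0 = M_3 = 0.
Hence M_0 = 0, M_1 = -16/5, M_2 = 4/5, M_3 = 0.
On [0, 1], g'(t) = b_0 + 2c_0·t + 3d_0·t² with b_0 = Δ_0 - h_0(2M_0 + M_1)/6 = -22/15, c_0 = M_0/2 = 0, d_0 = (M_1 - M_0)/(6h_0) = -8/15. So g'(0) = -22/15.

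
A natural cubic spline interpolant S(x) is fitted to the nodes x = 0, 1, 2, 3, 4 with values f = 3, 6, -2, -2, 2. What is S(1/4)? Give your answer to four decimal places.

4.5578

Put σ_i = S'' at the i-th knot. Here h = (1, 1, 1, 1) and Δ = (3, -8, 0, 4), so the interior equations h_(i-1)·σ_(i-1) + 2(h_(i-1)+h_i)·σ_i + h_i·σ_(i+1) = 6(Δ_i − Δ_(i-1)) read
  1·σ_0 + 4·σ_1 + 1·σ_2 = 6(Δ_1 - Δ_0) = -66
  1·σ_1 + 4·σ_2 + 1·σ_3 = 6(Δ_2 - Δ_1) = 48
  1·σ_2 + 4·σ_3 + 1·σ_4 = 6(Δ_3 - Δ_2) = 24
Natural end conditions: σ_0 = σ_4 = 0.
Solving the tridiagonal system: σ_0 = 0, σ_1 = -579/28, σ_2 = 117/7, σ_3 = 51/28, σ_4 = 0.
On [0, 1], S(x) = 3 + 361/56·x + 0·x² - 193/56·x³.
With x = 1/4: S(1/4) = 16335/3584.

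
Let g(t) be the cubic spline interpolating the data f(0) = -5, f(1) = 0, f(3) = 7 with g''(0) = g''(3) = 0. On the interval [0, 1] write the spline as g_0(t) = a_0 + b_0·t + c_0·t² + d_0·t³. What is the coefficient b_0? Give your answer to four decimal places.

5.2500

With σ_i denoting the second derivative at x_i, h_i = 1, 2, and Δ_i = (y_(i+1) − y_i)/h_i = 5, 7/2:
  1·σ_0 + 6·σ_1 + 2·σ_2 = 6(Δ_1 - Δ_0) = -9
Natural end conditions: σ_0 = σ_2 = 0.
Solving: σ_0 = 0, σ_1 = -3/2, σ_2 = 0.
On [0, 1], with g_0(t) = a_0 + b_0·t + c_0·t² + d_0·t³: c_0 = σ_0/2 = 0, d_0 = (σ_1 - σ_0)/(6h_0) = -1/4, b_0 = Δ_0 - h_0(2σ_0 + σ_1)/6 = 21/4.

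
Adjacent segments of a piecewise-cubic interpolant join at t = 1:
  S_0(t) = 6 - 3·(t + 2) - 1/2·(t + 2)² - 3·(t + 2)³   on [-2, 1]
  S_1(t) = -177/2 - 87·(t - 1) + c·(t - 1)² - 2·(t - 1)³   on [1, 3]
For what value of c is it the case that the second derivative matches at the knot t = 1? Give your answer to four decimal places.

S_0''(t) = -1 - 18·(t + 2), so S_0''(1) = -55. On the right, S_1''(1) = 2c, so c = -55/2.

-27.5000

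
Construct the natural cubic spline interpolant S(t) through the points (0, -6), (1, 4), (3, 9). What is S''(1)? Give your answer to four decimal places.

-7.5000

Write M_i for S''(x_i). With h_i = 1, 2 and divided differences Δ_i = 10, 5/2, the continuity of S' gives the tridiagonal system
  1·M_0 + 6·M_1 + 2·M_2 = 6(Δ_1 - Δ_0) = -45
Natural end conditions: M_0 = M_2 = 0.
Solving the tridiagonal system: M_0 = 0, M_1 = -15/2, M_2 = 0.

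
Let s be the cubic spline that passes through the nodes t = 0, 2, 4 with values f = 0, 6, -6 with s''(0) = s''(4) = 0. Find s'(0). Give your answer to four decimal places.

Let σ_i = s''(x_i). Step sizes h_i = 2, 2; slopes of the chords Δ_i = (y_(i+1) - y_i)/h_i = 3, -6.
  2·σ_0 + 8·σ_1 + 2·σ_2 = 6(Δ_1 - Δ_0) = -54
Natural end conditions: σ_0 = σ_2 = 0.
Solving: σ_0 = 0, σ_1 = -27/4, σ_2 = 0.
On [0, 2], s'(t) = b_0 + 2c_0·t + 3d_0·t² with b_0 = Δ_0 - h_0(2σ_0 + σ_1)/6 = 21/4, c_0 = σ_0/2 = 0, d_0 = (σ_1 - σ_0)/(6h_0) = -9/16. So s'(0) = 21/4.

5.2500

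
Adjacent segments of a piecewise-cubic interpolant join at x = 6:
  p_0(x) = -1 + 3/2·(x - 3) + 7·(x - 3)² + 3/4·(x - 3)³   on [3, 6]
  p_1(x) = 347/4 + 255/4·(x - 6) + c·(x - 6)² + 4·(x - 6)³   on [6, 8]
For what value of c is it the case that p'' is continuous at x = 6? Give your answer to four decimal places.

p_0''(x) = 14 + 9/2·(x - 3), so p_0''(6) = 55/2. On the right, p_1''(6) = 2c, so c = 55/4.

13.7500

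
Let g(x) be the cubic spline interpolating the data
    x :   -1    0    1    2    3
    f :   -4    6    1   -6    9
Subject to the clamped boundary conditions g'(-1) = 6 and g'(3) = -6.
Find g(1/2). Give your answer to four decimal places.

5.8237

Put m_i = g'' at the i-th knot. Here h = (1, 1, 1, 1) and Δ = (10, -5, -7, 15), so the interior equations h_(i-1)·m_(i-1) + 2(h_(i-1)+h_i)·m_i + h_i·m_(i+1) = 6(Δ_i − Δ_(i-1)) read
  1·m_0 + 4·m_1 + 1·m_2 = 6(Δ_1 - Δ_0) = -90
  1·m_1 + 4·m_2 + 1·m_3 = 6(Δ_2 - Δ_1) = -12
  1·m_2 + 4·m_3 + 1·m_4 = 6(Δ_3 - Δ_2) = 132
Clamped end conditions give two more equations: 2h_0·m_0 + h_0·m_1 = 6(Δ_0 - g'(-1)) = 24 and h_3·m_3 + 2h_3·m_4 = 6(g'(3) - Δ_3) = -126.
Hence m_0 = 699/28, m_1 = -363/14, m_2 = -45/4, m_3 = 825/14, m_4 = -2589/28.
On [0, 1], g(x) = 6 + 309/56·x - 363/28·x² + 137/56·x³.
With x = 1/2: g(1/2) = 2609/448.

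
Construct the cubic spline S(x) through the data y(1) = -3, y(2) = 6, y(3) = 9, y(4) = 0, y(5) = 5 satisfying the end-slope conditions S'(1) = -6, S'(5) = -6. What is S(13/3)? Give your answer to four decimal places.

Let σ_i = S''(x_i). Step sizes h_i = 1, 1, 1, 1; slopes of the chords Δ_i = (y_(i+1) - y_i)/h_i = 9, 3, -9, 5.
  1·σ_0 + 4·σ_1 + 1·σ_2 = 6(Δ_1 - Δ_0) = -36
  1·σ_1 + 4·σ_2 + 1·σ_3 = 6(Δ_2 - Δ_1) = -72
  1·σ_2 + 4·σ_3 + 1·σ_4 = 6(Δ_3 - Δ_2) = 84
Clamped end conditions give two more equations: 2h_0·σ_0 + h_0·σ_1 = 6(Δ_0 - S'(1)) = 90 and h_3·σ_3 + 2h_3·σ_4 = 6(S'(5) - Δ_3) = -66.
Solving the tridiagonal system: σ_0 = 372/7, σ_1 = -114/7, σ_2 = -24, σ_3 = 282/7, σ_4 = -372/7.
On [4, 5], S(x) = 0 + 3/7·(x - 4) + 141/7·(x - 4)² - 109/7·(x - 4)³.
With (x - 4) = 1/3: S(13/3) = 341/189.

1.8042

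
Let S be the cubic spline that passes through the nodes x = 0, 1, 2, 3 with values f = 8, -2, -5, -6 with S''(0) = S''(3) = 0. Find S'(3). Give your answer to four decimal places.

-0.9333

Let M_i = S''(x_i). Step sizes h_i = 1, 1, 1; slopes of the chords Δ_i = (y_(i+1) - y_i)/h_i = -10, -3, -1.
  1·M_0 + 4·M_1 + 1·M_2 = 6(Δ_1 - Δ_0) = 42
  1·M_1 + 4·M_2 + 1·M_3 = 6(Δ_2 - Δ_1) = 12
Natural end conditions: M_0 = M_3 = 0.
Solving: M_0 = 0, M_1 = 52/5, M_2 = 2/5, M_3 = 0.
On [2, 3], S'(x) = b_2 + 2c_2·(x - 2) + 3d_2·(x - 2)² with b_2 = Δ_2 - h_2(2M_2 + M_3)/6 = -17/15, c_2 = M_2/2 = 1/5, d_2 = (M_3 - M_2)/(6h_2) = -1/15. So S'(3) = -14/15.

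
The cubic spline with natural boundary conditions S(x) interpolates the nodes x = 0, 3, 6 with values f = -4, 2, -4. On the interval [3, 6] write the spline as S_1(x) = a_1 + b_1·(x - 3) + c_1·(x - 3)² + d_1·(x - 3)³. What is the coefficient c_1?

-1

With M_i denoting the second derivative at x_i, h_i = 3, 3, and Δ_i = (y_(i+1) − y_i)/h_i = 2, -2:
  3·M_0 + 12·M_1 + 3·M_2 = 6(Δ_1 - Δ_0) = -24
Natural end conditions: M_0 = M_2 = 0.
Solving: M_0 = 0, M_1 = -2, M_2 = 0.
On [3, 6], with S_1(x) = a_1 + b_1·(x - 3) + c_1·(x - 3)² + d_1·(x - 3)³: c_1 = M_1/2 = -1, d_1 = (M_2 - M_1)/(6h_1) = 1/9, b_1 = Δ_1 - h_1(2M_1 + M_2)/6 = 0.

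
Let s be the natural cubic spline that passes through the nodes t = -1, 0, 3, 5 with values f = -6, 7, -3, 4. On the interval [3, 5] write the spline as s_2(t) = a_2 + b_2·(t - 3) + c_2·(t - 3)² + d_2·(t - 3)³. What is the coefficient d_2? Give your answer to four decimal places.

With σ_i denoting the second derivative at x_i, h_i = 1, 3, 2, and Δ_i = (y_(i+1) − y_i)/h_i = 13, -10/3, 7/2:
  1·σ_0 + 8·σ_1 + 3·σ_2 = 6(Δ_1 - Δ_0) = -98
  3·σ_1 + 10·σ_2 + 2·σ_3 = 6(Δ_2 - Δ_1) = 41
Natural end conditions: σ_0 = σ_3 = 0.
Hence σ_0 = 0, σ_1 = -1103/71, σ_2 = 622/71, σ_3 = 0.
On [3, 5], with s_2(t) = a_2 + b_2·(t - 3) + c_2·(t - 3)² + d_2·(t - 3)³: c_2 = σ_2/2 = 311/71, d_2 = (σ_3 - σ_2)/(6h_2) = -311/426, b_2 = Δ_2 - h_2(2σ_2 + σ_3)/6 = -997/426.

-0.7300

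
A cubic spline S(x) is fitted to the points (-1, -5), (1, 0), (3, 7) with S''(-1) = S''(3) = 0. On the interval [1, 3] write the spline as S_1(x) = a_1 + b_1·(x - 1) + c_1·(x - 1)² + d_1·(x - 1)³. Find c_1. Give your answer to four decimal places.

0.3750

Put σ_i = S'' at the i-th knot. Here h = (2, 2) and Δ = (5/2, 7/2), so the interior equations h_(i-1)·σ_(i-1) + 2(h_(i-1)+h_i)·σ_i + h_i·σ_(i+1) = 6(Δ_i − Δ_(i-1)) read
  2·σ_0 + 8·σ_1 + 2·σ_2 = 6(Δ_1 - Δ_0) = 6
Natural end conditions: σ_0 = σ_2 = 0.
Forward elimination and back-substitution give σ_0 = 0, σ_1 = 3/4, σ_2 = 0.
On [1, 3], with S_1(x) = a_1 + b_1·(x - 1) + c_1·(x - 1)² + d_1·(x - 1)³: c_1 = σ_1/2 = 3/8, d_1 = (σ_2 - σ_1)/(6h_1) = -1/16, b_1 = Δ_1 - h_1(2σ_1 + σ_2)/6 = 3.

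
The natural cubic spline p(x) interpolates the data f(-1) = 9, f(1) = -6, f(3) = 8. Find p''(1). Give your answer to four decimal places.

Write M_i for p''(x_i). With h_i = 2, 2 and divided differences Δ_i = -15/2, 7, the continuity of p' gives the tridiagonal system
  2·M_0 + 8·M_1 + 2·M_2 = 6(Δ_1 - Δ_0) = 87
Natural end conditions: M_0 = M_2 = 0.
Solving: M_0 = 0, M_1 = 87/8, M_2 = 0.

10.8750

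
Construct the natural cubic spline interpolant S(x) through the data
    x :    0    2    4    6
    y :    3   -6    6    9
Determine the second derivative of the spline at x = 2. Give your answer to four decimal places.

Let m_i = S''(x_i). Step sizes h_i = 2, 2, 2; slopes of the chords Δ_i = (y_(i+1) - y_i)/h_i = -9/2, 6, 3/2.
  2·m_0 + 8·m_1 + 2·m_2 = 6(Δ_1 - Δ_0) = 63
  2·m_1 + 8·m_2 + 2·m_3 = 6(Δ_2 - Δ_1) = -27
Natural end conditions: m_0 = m_3 = 0.
Solving: m_0 = 0, m_1 = 93/10, m_2 = -57/10, m_3 = 0.

9.3000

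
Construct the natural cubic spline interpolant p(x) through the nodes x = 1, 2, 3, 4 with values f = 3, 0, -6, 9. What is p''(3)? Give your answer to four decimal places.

With m_i denoting the second derivative at x_i, h_i = 1, 1, 1, and Δ_i = (y_(i+1) − y_i)/h_i = -3, -6, 15:
  1·m_0 + 4·m_1 + 1·m_2 = 6(Δ_1 - Δ_0) = -18
  1·m_1 + 4·m_2 + 1·m_3 = 6(Δ_2 - Δ_1) = 126
Natural end conditions: m_0 = m_3 = 0.
Solving: m_0 = 0, m_1 = -66/5, m_2 = 174/5, m_3 = 0.

34.8000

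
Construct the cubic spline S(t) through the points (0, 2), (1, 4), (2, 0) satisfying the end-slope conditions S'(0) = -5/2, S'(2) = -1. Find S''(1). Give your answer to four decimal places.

With m_i denoting the second derivative at x_i, h_i = 1, 1, and Δ_i = (y_(i+1) − y_i)/h_i = 2, -4:
  1·m_0 + 4·m_1 + 1·m_2 = 6(Δ_1 - Δ_0) = -36
Clamped end conditions give two more equations: 2h_0·m_0 + h_0·m_1 = 6(Δ_0 - S'(0)) = 27 and h_1·m_1 + 2h_1·m_2 = 6(S'(2) - Δ_1) = 18.
Hence m_0 = 93/4, m_1 = -39/2, m_2 = 75/4.

-19.5000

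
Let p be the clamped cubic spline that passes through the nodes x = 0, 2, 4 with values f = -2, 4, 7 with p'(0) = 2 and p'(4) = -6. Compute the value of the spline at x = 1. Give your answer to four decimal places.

With σ_i denoting the second derivative at x_i, h_i = 2, 2, and Δ_i = (y_(i+1) − y_i)/h_i = 3, 3/2:
  2·σ_0 + 8·σ_1 + 2·σ_2 = 6(Δ_1 - Δ_0) = -9
Clamped end conditions give two more equations: 2h_0·σ_0 + h_0·σ_1 = 6(Δ_0 - p'(0)) = 6 and h_1·σ_1 + 2h_1·σ_2 = 6(p'(4) - Δ_1) = -45.
Solving the tridiagonal system: σ_0 = 5/8, σ_1 = 7/4, σ_2 = -97/8.
On [0, 2], p(x) = -2 + 2·x + 5/16·x² + 3/32·x³.
With x = 1: p(1) = 13/32.

0.4063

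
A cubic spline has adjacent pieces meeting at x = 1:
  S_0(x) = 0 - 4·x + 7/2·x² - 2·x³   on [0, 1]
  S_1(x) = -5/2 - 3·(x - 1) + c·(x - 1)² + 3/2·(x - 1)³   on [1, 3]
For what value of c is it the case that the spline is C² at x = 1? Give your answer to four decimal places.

S_0''(x) = 7 - 12·x, so S_0''(1) = -5. On the right, S_1''(1) = 2c, so c = -5/2.

-2.5000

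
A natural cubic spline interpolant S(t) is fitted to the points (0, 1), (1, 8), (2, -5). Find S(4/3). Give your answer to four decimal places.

5.5185

Write m_i for S''(x_i). With h_i = 1, 1 and divided differences Δ_i = 7, -13, the continuity of S' gives the tridiagonal system
  1·m_0 + 4·m_1 + 1·m_2 = 6(Δ_1 - Δ_0) = -120
Natural end conditions: m_0 = m_2 = 0.
Solving the tridiagonal system: m_0 = 0, m_1 = -30, m_2 = 0.
On [1, 2], S(t) = 8 - 3·(t - 1) - 15·(t - 1)² + 5·(t - 1)³.
With (t - 1) = 1/3: S(4/3) = 149/27.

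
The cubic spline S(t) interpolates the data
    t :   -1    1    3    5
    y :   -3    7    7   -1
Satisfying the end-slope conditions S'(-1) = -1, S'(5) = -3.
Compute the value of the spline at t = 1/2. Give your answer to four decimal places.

3.9750

Write M_i for S''(x_i). With h_i = 2, 2, 2 and divided differences Δ_i = 5, 0, -4, the continuity of S' gives the tridiagonal system
  2·M_0 + 8·M_1 + 2·M_2 = 6(Δ_1 - Δ_0) = -30
  2·M_1 + 8·M_2 + 2·M_3 = 6(Δ_2 - Δ_1) = -24
Clamped end conditions give two more equations: 2h_0·M_0 + h_0·M_1 = 6(Δ_0 - S'(-1)) = 36 and h_2·M_2 + 2h_2·M_3 = 6(S'(5) - Δ_2) = 6.
Solving: M_0 = 182/15, M_1 = -94/15, M_2 = -31/15, M_3 = 38/15.
On [-1, 1], S(t) = -3 - 1·(t + 1) + 91/15·(t + 1)² - 23/15·(t + 1)³.
With (t + 1) = 3/2: S(1/2) = 159/40.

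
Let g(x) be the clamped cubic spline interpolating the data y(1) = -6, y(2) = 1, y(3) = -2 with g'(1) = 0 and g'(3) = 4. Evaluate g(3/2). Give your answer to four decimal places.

Let m_i = g''(x_i). Step sizes h_i = 1, 1; slopes of the chords Δ_i = (y_(i+1) - y_i)/h_i = 7, -3.
  1·m_0 + 4·m_1 + 1·m_2 = 6(Δ_1 - Δ_0) = -60
Clamped end conditions give two more equations: 2h_0·m_0 + h_0·m_1 = 6(Δ_0 - g'(1)) = 42 and h_1·m_1 + 2h_1·m_2 = 6(g'(3) - Δ_1) = 42.
Hence m_0 = 38, m_1 = -34, m_2 = 38.
On [1, 2], g(x) = -6 + 0·(x - 1) + 19·(x - 1)² - 12·(x - 1)³.
With (x - 1) = 1/2: g(3/2) = -11/4.

-2.7500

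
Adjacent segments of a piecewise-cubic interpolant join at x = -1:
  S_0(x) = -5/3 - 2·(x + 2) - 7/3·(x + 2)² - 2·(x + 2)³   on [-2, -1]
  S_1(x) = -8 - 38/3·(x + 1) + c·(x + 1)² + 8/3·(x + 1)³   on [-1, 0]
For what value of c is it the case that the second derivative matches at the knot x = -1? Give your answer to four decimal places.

S_0''(x) = -14/3 - 12·(x + 2), so S_0''(-1) = -50/3. On the right, S_1''(-1) = 2c, so c = -25/3.

-8.3333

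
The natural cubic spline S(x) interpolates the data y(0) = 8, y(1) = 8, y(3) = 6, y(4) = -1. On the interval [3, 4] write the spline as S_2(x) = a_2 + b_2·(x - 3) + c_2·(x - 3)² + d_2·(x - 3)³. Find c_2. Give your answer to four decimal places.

-3.1875

With m_i denoting the second derivative at x_i, h_i = 1, 2, 1, and Δ_i = (y_(i+1) − y_i)/h_i = 0, -1, -7:
  1·m_0 + 6·m_1 + 2·m_2 = 6(Δ_1 - Δ_0) = -6
  2·m_1 + 6·m_2 + 1·m_3 = 6(Δ_2 - Δ_1) = -36
Natural end conditions: m_0 = m_3 = 0.
Solving the tridiagonal system: m_0 = 0, m_1 = 9/8, m_2 = -51/8, m_3 = 0.
On [3, 4], with S_2(x) = a_2 + b_2·(x - 3) + c_2·(x - 3)² + d_2·(x - 3)³: c_2 = m_2/2 = -51/16, d_2 = (m_3 - m_2)/(6h_2) = 17/16, b_2 = Δ_2 - h_2(2m_2 + m_3)/6 = -39/8.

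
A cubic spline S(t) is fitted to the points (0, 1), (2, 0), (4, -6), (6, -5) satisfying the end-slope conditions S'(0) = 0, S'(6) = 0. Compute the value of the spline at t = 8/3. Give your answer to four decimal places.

Let σ_i = S''(x_i). Step sizes h_i = 2, 2, 2; slopes of the chords Δ_i = (y_(i+1) - y_i)/h_i = -1/2, -3, 1/2.
  2·σ_0 + 8·σ_1 + 2·σ_2 = 6(Δ_1 - Δ_0) = -15
  2·σ_1 + 8·σ_2 + 2·σ_3 = 6(Δ_2 - Δ_1) = 21
Clamped end conditions give two more equations: 2h_0·σ_0 + h_0·σ_1 = 6(Δ_0 - S'(0)) = -3 and h_2·σ_2 + 2h_2·σ_3 = 6(S'(6) - Δ_2) = -3.
Solving the tridiagonal system: σ_0 = 4/5, σ_1 = -31/10, σ_2 = 41/10, σ_3 = -14/5.
On [2, 4], S(t) = 0 - 23/10·(t - 2) - 31/20·(t - 2)² + 3/5·(t - 2)³.
With (t - 2) = 2/3: S(8/3) = -92/45.

-2.0444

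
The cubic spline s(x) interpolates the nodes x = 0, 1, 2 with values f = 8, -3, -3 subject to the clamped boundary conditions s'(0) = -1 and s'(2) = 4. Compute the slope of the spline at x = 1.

With σ_i denoting the second derivative at x_i, h_i = 1, 1, and Δ_i = (y_(i+1) − y_i)/h_i = -11, 0:
  1·σ_0 + 4·σ_1 + 1·σ_2 = 6(Δ_1 - Δ_0) = 66
Clamped end conditions give two more equations: 2h_0·σ_0 + h_0·σ_1 = 6(Δ_0 - s'(0)) = -60 and h_1·σ_1 + 2h_1·σ_2 = 6(s'(2) - Δ_1) = 24.
Solving: σ_0 = -44, σ_1 = 28, σ_2 = -2.
On [1, 2], s'(x) = b_1 + 2c_1·(x - 1) + 3d_1·(x - 1)² with b_1 = Δ_1 - h_1(2σ_1 + σ_2)/6 = -9, c_1 = σ_1/2 = 14, d_1 = (σ_2 - σ_1)/(6h_1) = -5. So s'(1) = -9.

-9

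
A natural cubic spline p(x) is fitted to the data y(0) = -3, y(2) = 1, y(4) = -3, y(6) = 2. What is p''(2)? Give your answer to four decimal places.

With σ_i denoting the second derivative at x_i, h_i = 2, 2, 2, and Δ_i = (y_(i+1) − y_i)/h_i = 2, -2, 5/2:
  2·σ_0 + 8·σ_1 + 2·σ_2 = 6(Δ_1 - Δ_0) = -24
  2·σ_1 + 8·σ_2 + 2·σ_3 = 6(Δ_2 - Δ_1) = 27
Natural end conditions: σ_0 = σ_3 = 0.
Solving: σ_0 = 0, σ_1 = -41/10, σ_2 = 22/5, σ_3 = 0.

-4.1000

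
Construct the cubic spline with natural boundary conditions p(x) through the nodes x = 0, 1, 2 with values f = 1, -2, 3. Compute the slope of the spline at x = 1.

1

Let M_i = p''(x_i). Step sizes h_i = 1, 1; slopes of the chords Δ_i = (y_(i+1) - y_i)/h_i = -3, 5.
  1·M_0 + 4·M_1 + 1·M_2 = 6(Δ_1 - Δ_0) = 48
Natural end conditions: M_0 = M_2 = 0.
Forward elimination and back-substitution give M_0 = 0, M_1 = 12, M_2 = 0.
On [1, 2], p'(x) = b_1 + 2c_1·(x - 1) + 3d_1·(x - 1)² with b_1 = Δ_1 - h_1(2M_1 + M_2)/6 = 1, c_1 = M_1/2 = 6, d_1 = (M_2 - M_1)/(6h_1) = -2. So p'(1) = 1.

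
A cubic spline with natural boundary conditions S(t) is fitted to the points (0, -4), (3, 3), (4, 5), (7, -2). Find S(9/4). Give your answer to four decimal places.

Let σ_i = S''(x_i). Step sizes h_i = 3, 1, 3; slopes of the chords Δ_i = (y_(i+1) - y_i)/h_i = 7/3, 2, -7/3.
  3·σ_0 + 8·σ_1 + 1·σ_2 = 6(Δ_1 - Δ_0) = -2
  1·σ_1 + 8·σ_2 + 3·σ_3 = 6(Δ_2 - Δ_1) = -26
Natural end conditions: σ_0 = σ_3 = 0.
Forward elimination and back-substitution give σ_0 = 0, σ_1 = 10/63, σ_2 = -206/63, σ_3 = 0.
On [0, 3], S(t) = -4 + 142/63·t + 0·t² + 5/567·t³.
With t = 9/4: S(9/4) = 75/64.

1.1719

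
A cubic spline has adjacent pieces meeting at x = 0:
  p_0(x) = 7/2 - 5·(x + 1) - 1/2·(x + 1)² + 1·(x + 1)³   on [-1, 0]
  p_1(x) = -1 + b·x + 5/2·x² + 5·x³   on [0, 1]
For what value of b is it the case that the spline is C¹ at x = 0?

-3

p_0'(x) = -5 - 1·(x + 1) + 3·(x + 1)², so p_0'(0) = -3. On the right, p_1'(0) = b, so b = -3.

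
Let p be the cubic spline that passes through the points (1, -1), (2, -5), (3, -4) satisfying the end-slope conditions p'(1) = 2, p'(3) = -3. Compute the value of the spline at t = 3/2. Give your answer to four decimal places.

-2.5000

With M_i denoting the second derivative at x_i, h_i = 1, 1, and Δ_i = (y_(i+1) − y_i)/h_i = -4, 1:
  1·M_0 + 4·M_1 + 1·M_2 = 6(Δ_1 - Δ_0) = 30
Clamped end conditions give two more equations: 2h_0·M_0 + h_0·M_1 = 6(Δ_0 - p'(1)) = -36 and h_1·M_1 + 2h_1·M_2 = 6(p'(3) - Δ_1) = -24.
Forward elimination and back-substitution give M_0 = -28, M_1 = 20, M_2 = -22.
On [1, 2], p(t) = -1 + 2·(t - 1) - 14·(t - 1)² + 8·(t - 1)³.
With (t - 1) = 1/2: p(3/2) = -5/2.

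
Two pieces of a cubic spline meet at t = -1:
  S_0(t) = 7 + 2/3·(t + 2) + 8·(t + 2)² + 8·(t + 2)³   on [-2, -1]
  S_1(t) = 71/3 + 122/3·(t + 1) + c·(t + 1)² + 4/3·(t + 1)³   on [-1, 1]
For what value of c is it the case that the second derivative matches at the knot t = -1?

32

S_0''(t) = 16 + 48·(t + 2), so S_0''(-1) = 64. On the right, S_1''(-1) = 2c, so c = 32.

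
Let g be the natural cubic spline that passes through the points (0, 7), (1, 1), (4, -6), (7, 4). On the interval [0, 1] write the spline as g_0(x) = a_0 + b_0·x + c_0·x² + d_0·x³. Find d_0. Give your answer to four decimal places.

0.3103

Write M_i for g''(x_i). With h_i = 1, 3, 3 and divided differences Δ_i = -6, -7/3, 10/3, the continuity of g' gives the tridiagonal system
  1·M_0 + 8·M_1 + 3·M_2 = 6(Δ_1 - Δ_0) = 22
  3·M_1 + 12·M_2 + 3·M_3 = 6(Δ_2 - Δ_1) = 34
Natural end conditions: M_0 = M_3 = 0.
Solving the tridiagonal system: M_0 = 0, M_1 = 54/29, M_2 = 206/87, M_3 = 0.
On [0, 1], with g_0(x) = a_0 + b_0·x + c_0·x² + d_0·x³: c_0 = M_0/2 = 0, d_0 = (M_1 - M_0)/(6h_0) = 9/29, b_0 = Δ_0 - h_0(2M_0 + M_1)/6 = -183/29.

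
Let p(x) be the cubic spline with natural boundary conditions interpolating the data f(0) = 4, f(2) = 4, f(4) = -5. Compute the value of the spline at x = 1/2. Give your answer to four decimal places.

4.5273

Let M_i = p''(x_i). Step sizes h_i = 2, 2; slopes of the chords Δ_i = (y_(i+1) - y_i)/h_i = 0, -9/2.
  2·M_0 + 8·M_1 + 2·M_2 = 6(Δ_1 - Δ_0) = -27
Natural end conditions: M_0 = M_2 = 0.
Hence M_0 = 0, M_1 = -27/8, M_2 = 0.
On [0, 2], p(x) = 4 + 9/8·x + 0·x² - 9/32·x³.
With x = 1/2: p(1/2) = 1159/256.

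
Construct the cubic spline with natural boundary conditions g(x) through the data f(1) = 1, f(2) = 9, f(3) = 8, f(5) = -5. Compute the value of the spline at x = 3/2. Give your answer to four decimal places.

With m_i denoting the second derivative at x_i, h_i = 1, 1, 2, and Δ_i = (y_(i+1) − y_i)/h_i = 8, -1, -13/2:
  1·m_0 + 4·m_1 + 1·m_2 = 6(Δ_1 - Δ_0) = -54
  1·m_1 + 6·m_2 + 2·m_3 = 6(Δ_2 - Δ_1) = -33
Natural end conditions: m_0 = m_3 = 0.
Hence m_0 = 0, m_1 = -291/23, m_2 = -78/23, m_3 = 0.
On [1, 2], g(x) = 1 + 465/46·(x - 1) + 0·(x - 1)² - 97/46·(x - 1)³.
With (x - 1) = 1/2: g(3/2) = 2131/368.

5.7908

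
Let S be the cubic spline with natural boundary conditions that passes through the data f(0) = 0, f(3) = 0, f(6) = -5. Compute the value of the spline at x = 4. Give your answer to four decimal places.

-1.2037

With M_i denoting the second derivative at x_i, h_i = 3, 3, and Δ_i = (y_(i+1) − y_i)/h_i = 0, -5/3:
  3·M_0 + 12·M_1 + 3·M_2 = 6(Δ_1 - Δ_0) = -10
Natural end conditions: M_0 = M_2 = 0.
Hence M_0 = 0, M_1 = -5/6, M_2 = 0.
On [3, 6], S(x) = 0 - 5/6·(x - 3) - 5/12·(x - 3)² + 5/108·(x - 3)³.
With (x - 3) = 1: S(4) = -65/54.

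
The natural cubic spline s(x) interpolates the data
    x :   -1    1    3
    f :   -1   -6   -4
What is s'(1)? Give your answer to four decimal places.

-0.7500

Write m_i for s''(x_i). With h_i = 2, 2 and divided differences Δ_i = -5/2, 1, the continuity of s' gives the tridiagonal system
  2·m_0 + 8·m_1 + 2·m_2 = 6(Δ_1 - Δ_0) = 21
Natural end conditions: m_0 = m_2 = 0.
Forward elimination and back-substitution give m_0 = 0, m_1 = 21/8, m_2 = 0.
On [1, 3], s'(x) = b_1 + 2c_1·(x - 1) + 3d_1·(x - 1)² with b_1 = Δ_1 - h_1(2m_1 + m_2)/6 = -3/4, c_1 = m_1/2 = 21/16, d_1 = (m_2 - m_1)/(6h_1) = -7/32. So s'(1) = -3/4.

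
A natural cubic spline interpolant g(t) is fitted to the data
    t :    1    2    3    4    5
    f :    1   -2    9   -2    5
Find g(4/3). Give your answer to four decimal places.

-1.6720

Let M_i = g''(x_i). Step sizes h_i = 1, 1, 1, 1; slopes of the chords Δ_i = (y_(i+1) - y_i)/h_i = -3, 11, -11, 7.
  1·M_0 + 4·M_1 + 1·M_2 = 6(Δ_1 - Δ_0) = 84
  1·M_1 + 4·M_2 + 1·M_3 = 6(Δ_2 - Δ_1) = -132
  1·M_2 + 4·M_3 + 1·M_4 = 6(Δ_3 - Δ_2) = 108
Natural end conditions: M_0 = M_4 = 0.
Hence M_0 = 0, M_1 = 237/7, M_2 = -360/7, M_3 = 279/7, M_4 = 0.
On [1, 2], g(t) = 1 - 121/14·(t - 1) + 0·(t - 1)² + 79/14·(t - 1)³.
With (t - 1) = 1/3: g(4/3) = -316/189.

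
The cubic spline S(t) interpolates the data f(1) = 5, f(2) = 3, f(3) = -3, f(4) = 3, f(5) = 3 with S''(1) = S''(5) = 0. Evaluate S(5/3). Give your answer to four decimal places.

Write M_i for S''(x_i). With h_i = 1, 1, 1, 1 and divided differences Δ_i = -2, -6, 6, 0, the continuity of S' gives the tridiagonal system
  1·M_0 + 4·M_1 + 1·M_2 = 6(Δ_1 - Δ_0) = -24
  1·M_1 + 4·M_2 + 1·M_3 = 6(Δ_2 - Δ_1) = 72
  1·M_2 + 4·M_3 + 1·M_4 = 6(Δ_3 - Δ_2) = -36
Natural end conditions: M_0 = M_4 = 0.
Forward elimination and back-substitution give M_0 = 0, M_1 = -171/14, M_2 = 174/7, M_3 = -213/14, M_4 = 0.
On [1, 2], S(t) = 5 + 1/28·(t - 1) + 0·(t - 1)² - 57/28·(t - 1)³.
With (t - 1) = 2/3: S(5/3) = 557/126.

4.4206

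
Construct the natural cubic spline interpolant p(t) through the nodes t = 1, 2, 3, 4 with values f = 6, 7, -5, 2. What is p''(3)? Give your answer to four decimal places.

35.6000

Put σ_i = p'' at the i-th knot. Here h = (1, 1, 1) and Δ = (1, -12, 7), so the interior equations h_(i-1)·σ_(i-1) + 2(h_(i-1)+h_i)·σ_i + h_i·σ_(i+1) = 6(Δ_i − Δ_(i-1)) read
  1·σ_0 + 4·σ_1 + 1·σ_2 = 6(Δ_1 - Δ_0) = -78
  1·σ_1 + 4·σ_2 + 1·σ_3 = 6(Δ_2 - Δ_1) = 114
Natural end conditions: σ_0 = σ_3 = 0.
Forward elimination and back-substitution give σ_0 = 0, σ_1 = -142/5, σ_2 = 178/5, σ_3 = 0.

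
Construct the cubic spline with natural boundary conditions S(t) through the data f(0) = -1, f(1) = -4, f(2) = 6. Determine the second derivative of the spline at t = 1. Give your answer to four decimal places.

19.5000

With M_i denoting the second derivative at x_i, h_i = 1, 1, and Δ_i = (y_(i+1) − y_i)/h_i = -3, 10:
  1·M_0 + 4·M_1 + 1·M_2 = 6(Δ_1 - Δ_0) = 78
Natural end conditions: M_0 = M_2 = 0.
Solving: M_0 = 0, M_1 = 39/2, M_2 = 0.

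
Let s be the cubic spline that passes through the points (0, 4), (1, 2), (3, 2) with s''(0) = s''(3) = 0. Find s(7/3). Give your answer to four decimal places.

1.6049

Write M_i for s''(x_i). With h_i = 1, 2 and divided differences Δ_i = -2, 0, the continuity of s' gives the tridiagonal system
  1·M_0 + 6·M_1 + 2·M_2 = 6(Δ_1 - Δ_0) = 12
Natural end conditions: M_0 = M_2 = 0.
Forward elimination and back-substitution give M_0 = 0, M_1 = 2, M_2 = 0.
On [1, 3], s(x) = 2 - 4/3·(x - 1) + 1·(x - 1)² - 1/6·(x - 1)³.
With (x - 1) = 4/3: s(7/3) = 130/81.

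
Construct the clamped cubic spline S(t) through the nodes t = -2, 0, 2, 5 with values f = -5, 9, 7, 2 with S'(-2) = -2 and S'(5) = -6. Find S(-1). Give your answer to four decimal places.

Put M_i = S'' at the i-th knot. Here h = (2, 2, 3) and Δ = (7, -1, -5/3), so the interior equations h_(i-1)·M_(i-1) + 2(h_(i-1)+h_i)·M_i + h_i·M_(i+1) = 6(Δ_i − Δ_(i-1)) read
  2·M_0 + 8·M_1 + 2·M_2 = 6(Δ_1 - Δ_0) = -48
  2·M_1 + 10·M_2 + 3·M_3 = 6(Δ_2 - Δ_1) = -4
Clamped end conditions give two more equations: 2h_0·M_0 + h_0·M_1 = 6(Δ_0 - S'(-2)) = 54 and h_2·M_2 + 2h_2·M_3 = 6(S'(5) - Δ_2) = -26.
Solving: M_0 = 718/37, M_1 = -437/37, M_2 = 142/37, M_3 = -694/111.
On [-2, 0], S(t) = -5 - 2·(t + 2) + 359/37·(t + 2)² - 385/148·(t + 2)³.
With (t + 2) = 1: S(-1) = 15/148.

0.1014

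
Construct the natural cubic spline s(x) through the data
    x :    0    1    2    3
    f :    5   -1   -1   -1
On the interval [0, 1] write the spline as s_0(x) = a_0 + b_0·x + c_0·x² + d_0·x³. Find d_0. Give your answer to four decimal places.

1.6000

With m_i denoting the second derivative at x_i, h_i = 1, 1, 1, and Δ_i = (y_(i+1) − y_i)/h_i = -6, 0, 0:
  1·m_0 + 4·m_1 + 1·m_2 = 6(Δ_1 - Δ_0) = 36
  1·m_1 + 4·m_2 + 1·m_3 = 6(Δ_2 - Δ_1) = 0
Natural end conditions: m_0 = m_3 = 0.
Solving the tridiagonal system: m_0 = 0, m_1 = 48/5, m_2 = -12/5, m_3 = 0.
On [0, 1], with s_0(x) = a_0 + b_0·x + c_0·x² + d_0·x³: c_0 = m_0/2 = 0, d_0 = (m_1 - m_0)/(6h_0) = 8/5, b_0 = Δ_0 - h_0(2m_0 + m_1)/6 = -38/5.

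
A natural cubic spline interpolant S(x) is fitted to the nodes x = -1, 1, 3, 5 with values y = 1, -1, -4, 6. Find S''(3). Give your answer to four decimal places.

Write M_i for S''(x_i). With h_i = 2, 2, 2 and divided differences Δ_i = -1, -3/2, 5, the continuity of S' gives the tridiagonal system
  2·M_0 + 8·M_1 + 2·M_2 = 6(Δ_1 - Δ_0) = -3
  2·M_1 + 8·M_2 + 2·M_3 = 6(Δ_2 - Δ_1) = 39
Natural end conditions: M_0 = M_3 = 0.
Hence M_0 = 0, M_1 = -17/10, M_2 = 53/10, M_3 = 0.

5.3000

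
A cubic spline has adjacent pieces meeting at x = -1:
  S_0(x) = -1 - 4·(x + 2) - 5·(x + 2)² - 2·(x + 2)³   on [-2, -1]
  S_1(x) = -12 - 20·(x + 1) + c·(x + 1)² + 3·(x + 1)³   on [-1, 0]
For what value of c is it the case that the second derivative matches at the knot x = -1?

S_0''(x) = -10 - 12·(x + 2), so S_0''(-1) = -22. On the right, S_1''(-1) = 2c, so c = -11.

-11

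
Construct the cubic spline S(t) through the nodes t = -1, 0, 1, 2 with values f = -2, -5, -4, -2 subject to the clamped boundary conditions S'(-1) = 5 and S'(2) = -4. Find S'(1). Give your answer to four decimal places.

Let σ_i = S''(x_i). Step sizes h_i = 1, 1, 1; slopes of the chords Δ_i = (y_(i+1) - y_i)/h_i = -3, 1, 2.
  1·σ_0 + 4·σ_1 + 1·σ_2 = 6(Δ_1 - Δ_0) = 24
  1·σ_1 + 4·σ_2 + 1·σ_3 = 6(Δ_2 - Δ_1) = 6
Clamped end conditions give two more equations: 2h_0·σ_0 + h_0·σ_1 = 6(Δ_0 - S'(-1)) = -48 and h_2·σ_2 + 2h_2·σ_3 = 6(S'(2) - Δ_2) = -36.
Forward elimination and back-substitution give σ_0 = -152/5, σ_1 = 64/5, σ_2 = 16/5, σ_3 = -98/5.
On [1, 2], S'(t) = b_2 + 2c_2·(t - 1) + 3d_2·(t - 1)² with b_2 = Δ_2 - h_2(2σ_2 + σ_3)/6 = 21/5, c_2 = σ_2/2 = 8/5, d_2 = (σ_3 - σ_2)/(6h_2) = -19/5. So S'(1) = 21/5.

4.2000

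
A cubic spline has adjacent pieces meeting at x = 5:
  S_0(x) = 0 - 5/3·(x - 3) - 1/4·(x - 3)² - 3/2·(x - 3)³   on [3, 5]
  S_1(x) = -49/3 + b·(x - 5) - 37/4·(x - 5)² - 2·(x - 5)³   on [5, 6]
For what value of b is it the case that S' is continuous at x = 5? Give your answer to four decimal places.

-20.6667

S_0'(x) = -5/3 - 1/2·(x - 3) - 9/2·(x - 3)², so S_0'(5) = -62/3. On the right, S_1'(5) = b, so b = -62/3.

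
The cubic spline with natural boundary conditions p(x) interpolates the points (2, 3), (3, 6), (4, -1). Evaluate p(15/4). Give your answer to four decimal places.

Write M_i for p''(x_i). With h_i = 1, 1 and divided differences Δ_i = 3, -7, the continuity of p' gives the tridiagonal system
  1·M_0 + 4·M_1 + 1·M_2 = 6(Δ_1 - Δ_0) = -60
Natural end conditions: M_0 = M_2 = 0.
Forward elimination and back-substitution give M_0 = 0, M_1 = -15, M_2 = 0.
On [3, 4], p(x) = 6 - 2·(x - 3) - 15/2·(x - 3)² + 5/2·(x - 3)³.
With (x - 3) = 3/4: p(15/4) = 171/128.

1.3359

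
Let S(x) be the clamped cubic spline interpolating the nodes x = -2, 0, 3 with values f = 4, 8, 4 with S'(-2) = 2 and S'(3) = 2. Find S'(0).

Write σ_i for S''(x_i). With h_i = 2, 3 and divided differences Δ_i = 2, -4/3, the continuity of S' gives the tridiagonal system
  2·σ_0 + 10·σ_1 + 3·σ_2 = 6(Δ_1 - Δ_0) = -20
Clamped end conditions give two more equations: 2h_0·σ_0 + h_0·σ_1 = 6(Δ_0 - S'(-2)) = 0 and h_1·σ_1 + 2h_1·σ_2 = 6(S'(3) - Δ_1) = 20.
Solving: σ_0 = 2, σ_1 = -4, σ_2 = 16/3.
On [0, 3], S'(x) = b_1 + 2c_1·x + 3d_1·x² with b_1 = Δ_1 - h_1(2σ_1 + σ_2)/6 = 0, c_1 = σ_1/2 = -2, d_1 = (σ_2 - σ_1)/(6h_1) = 14/27. So S'(0) = 0.

0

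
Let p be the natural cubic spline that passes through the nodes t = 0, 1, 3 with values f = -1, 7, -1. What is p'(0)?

Write σ_i for p''(x_i). With h_i = 1, 2 and divided differences Δ_i = 8, -4, the continuity of p' gives the tridiagonal system
  1·σ_0 + 6·σ_1 + 2·σ_2 = 6(Δ_1 - Δ_0) = -72
Natural end conditions: σ_0 = σ_2 = 0.
Hence σ_0 = 0, σ_1 = -12, σ_2 = 0.
On [0, 1], p'(t) = b_0 + 2c_0·t + 3d_0·t² with b_0 = Δ_0 - h_0(2σ_0 + σ_1)/6 = 10, c_0 = σ_0/2 = 0, d_0 = (σ_1 - σ_0)/(6h_0) = -2. So p'(0) = 10.

10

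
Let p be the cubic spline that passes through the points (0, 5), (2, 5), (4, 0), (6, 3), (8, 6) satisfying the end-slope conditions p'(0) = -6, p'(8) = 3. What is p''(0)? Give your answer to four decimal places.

Write M_i for p''(x_i). With h_i = 2, 2, 2, 2 and divided differences Δ_i = 0, -5/2, 3/2, 3/2, the continuity of p' gives the tridiagonal system
  2·M_0 + 8·M_1 + 2·M_2 = 6(Δ_1 - Δ_0) = -15
  2·M_1 + 8·M_2 + 2·M_3 = 6(Δ_2 - Δ_1) = 24
  2·M_2 + 8·M_3 + 2·M_4 = 6(Δ_3 - Δ_2) = 0
Clamped end conditions give two more equations: 2h_0·M_0 + h_0·M_1 = 6(Δ_0 - p'(0)) = 36 and h_3·M_3 + 2h_3·M_4 = 6(p'(8) - Δ_3) = 9.
Solving: M_0 = 1353/112, M_1 = -345/56, M_2 = 81/16, M_3 = -117/56, M_4 = 369/112.

12.0804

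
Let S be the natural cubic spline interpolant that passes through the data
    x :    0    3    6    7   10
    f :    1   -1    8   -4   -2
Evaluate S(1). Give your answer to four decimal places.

-2.1189

With m_i denoting the second derivative at x_i, h_i = 3, 3, 1, 3, and Δ_i = (y_(i+1) − y_i)/h_i = -2/3, 3, -12, 2/3:
  3·m_0 + 12·m_1 + 3·m_2 = 6(Δ_1 - Δ_0) = 22
  3·m_1 + 8·m_2 + 1·m_3 = 6(Δ_2 - Δ_1) = -90
  1·m_2 + 8·m_3 + 3·m_4 = 6(Δ_3 - Δ_2) = 76
Natural end conditions: m_0 = m_4 = 0.
Forward elimination and back-substitution give m_0 = 0, m_1 = 629/114, m_2 = -280/19, m_3 = 431/38, m_4 = 0.
On [0, 3], S(x) = 1 - 781/228·x + 0·x² + 629/2052·x³.
With x = 1: S(1) = -1087/513.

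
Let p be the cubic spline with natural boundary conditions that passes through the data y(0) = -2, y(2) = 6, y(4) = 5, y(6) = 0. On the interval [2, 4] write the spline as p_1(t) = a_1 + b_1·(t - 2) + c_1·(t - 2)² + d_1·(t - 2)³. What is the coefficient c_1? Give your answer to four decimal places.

Write M_i for p''(x_i). With h_i = 2, 2, 2 and divided differences Δ_i = 4, -1/2, -5/2, the continuity of p' gives the tridiagonal system
  2·M_0 + 8·M_1 + 2·M_2 = 6(Δ_1 - Δ_0) = -27
  2·M_1 + 8·M_2 + 2·M_3 = 6(Δ_2 - Δ_1) = -12
Natural end conditions: M_0 = M_3 = 0.
Hence M_0 = 0, M_1 = -16/5, M_2 = -7/10, M_3 = 0.
On [2, 4], with p_1(t) = a_1 + b_1·(t - 2) + c_1·(t - 2)² + d_1·(t - 2)³: c_1 = M_1/2 = -8/5, d_1 = (M_2 - M_1)/(6h_1) = 5/24, b_1 = Δ_1 - h_1(2M_1 + M_2)/6 = 28/15.

-1.6000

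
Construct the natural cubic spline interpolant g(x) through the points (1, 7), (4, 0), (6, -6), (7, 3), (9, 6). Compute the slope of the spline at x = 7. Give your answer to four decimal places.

8.1421

Put M_i = g'' at the i-th knot. Here h = (3, 2, 1, 2) and Δ = (-7/3, -3, 9, 3/2), so the interior equations h_(i-1)·M_(i-1) + 2(h_(i-1)+h_i)·M_i + h_i·M_(i+1) = 6(Δ_i − Δ_(i-1)) read
  3·M_0 + 10·M_1 + 2·M_2 = 6(Δ_1 - Δ_0) = -4
  2·M_1 + 6·M_2 + 1·M_3 = 6(Δ_2 - Δ_1) = 72
  1·M_2 + 6·M_3 + 2·M_4 = 6(Δ_3 - Δ_2) = -45
Natural end conditions: M_0 = M_4 = 0.
Hence M_0 = 0, M_1 = -547/163, M_2 = 2409/163, M_3 = -1624/163, M_4 = 0.
On [7, 9], g'(x) = b_3 + 2c_3·(x - 7) + 3d_3·(x - 7)² with b_3 = Δ_3 - h_3(2M_3 + M_4)/6 = 7963/978, c_3 = M_3/2 = -812/163, d_3 = (M_4 - M_3)/(6h_3) = 406/489. So g'(7) = 7963/978.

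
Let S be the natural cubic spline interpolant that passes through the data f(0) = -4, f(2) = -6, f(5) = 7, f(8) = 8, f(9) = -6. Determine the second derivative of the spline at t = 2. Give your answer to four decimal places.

Put M_i = S'' at the i-th knot. Here h = (2, 3, 3, 1) and Δ = (-1, 13/3, 1/3, -14), so the interior equations h_(i-1)·M_(i-1) + 2(h_(i-1)+h_i)·M_i + h_i·M_(i+1) = 6(Δ_i − Δ_(i-1)) read
  2·M_0 + 10·M_1 + 3·M_2 = 6(Δ_1 - Δ_0) = 32
  3·M_1 + 12·M_2 + 3·M_3 = 6(Δ_2 - Δ_1) = -24
  3·M_2 + 8·M_3 + 1·M_4 = 6(Δ_3 - Δ_2) = -86
Natural end conditions: M_0 = M_4 = 0.
Forward elimination and back-substitution give M_0 = 0, M_1 = 431/133, M_2 = -18/133, M_3 = -1423/133, M_4 = 0.

3.2406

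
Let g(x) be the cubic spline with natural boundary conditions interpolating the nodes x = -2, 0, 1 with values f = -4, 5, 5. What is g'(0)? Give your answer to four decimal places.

With M_i denoting the second derivative at x_i, h_i = 2, 1, and Δ_i = (y_(i+1) − y_i)/h_i = 9/2, 0:
  2·M_0 + 6·M_1 + 1·M_2 = 6(Δ_1 - Δ_0) = -27
Natural end conditions: M_0 = M_2 = 0.
Solving: M_0 = 0, M_1 = -9/2, M_2 = 0.
On [0, 1], g'(x) = b_1 + 2c_1·x + 3d_1·x² with b_1 = Δ_1 - h_1(2M_1 + M_2)/6 = 3/2, c_1 = M_1/2 = -9/4, d_1 = (M_2 - M_1)/(6h_1) = 3/4. So g'(0) = 3/2.

1.5000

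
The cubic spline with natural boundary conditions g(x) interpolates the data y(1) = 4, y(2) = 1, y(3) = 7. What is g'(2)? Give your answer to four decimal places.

With σ_i denoting the second derivative at x_i, h_i = 1, 1, and Δ_i = (y_(i+1) − y_i)/h_i = -3, 6:
  1·σ_0 + 4·σ_1 + 1·σ_2 = 6(Δ_1 - Δ_0) = 54
Natural end conditions: σ_0 = σ_2 = 0.
Solving: σ_0 = 0, σ_1 = 27/2, σ_2 = 0.
On [2, 3], g'(x) = b_1 + 2c_1·(x - 2) + 3d_1·(x - 2)² with b_1 = Δ_1 - h_1(2σ_1 + σ_2)/6 = 3/2, c_1 = σ_1/2 = 27/4, d_1 = (σ_2 - σ_1)/(6h_1) = -9/4. So g'(2) = 3/2.

1.5000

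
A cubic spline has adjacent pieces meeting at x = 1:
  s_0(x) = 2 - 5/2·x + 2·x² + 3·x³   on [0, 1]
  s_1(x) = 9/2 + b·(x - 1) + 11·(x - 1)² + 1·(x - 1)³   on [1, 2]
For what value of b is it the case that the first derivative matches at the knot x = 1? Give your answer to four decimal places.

10.5000

s_0'(x) = -5/2 + 4·x + 9·x², so s_0'(1) = 21/2. On the right, s_1'(1) = b, so b = 21/2.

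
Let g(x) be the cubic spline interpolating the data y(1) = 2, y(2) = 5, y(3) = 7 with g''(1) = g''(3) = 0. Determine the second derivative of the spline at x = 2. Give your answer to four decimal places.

Put σ_i = g'' at the i-th knot. Here h = (1, 1) and Δ = (3, 2), so the interior equations h_(i-1)·σ_(i-1) + 2(h_(i-1)+h_i)·σ_i + h_i·σ_(i+1) = 6(Δ_i − Δ_(i-1)) read
  1·σ_0 + 4·σ_1 + 1·σ_2 = 6(Δ_1 - Δ_0) = -6
Natural end conditions: σ_0 = σ_2 = 0.
Forward elimination and back-substitution give σ_0 = 0, σ_1 = -3/2, σ_2 = 0.

-1.5000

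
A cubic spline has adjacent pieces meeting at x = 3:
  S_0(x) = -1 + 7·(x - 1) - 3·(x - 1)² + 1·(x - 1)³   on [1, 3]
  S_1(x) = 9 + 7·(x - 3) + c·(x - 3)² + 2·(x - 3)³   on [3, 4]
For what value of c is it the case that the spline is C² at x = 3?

S_0''(x) = -6 + 6·(x - 1), so S_0''(3) = 6. On the right, S_1''(3) = 2c, so c = 3.

3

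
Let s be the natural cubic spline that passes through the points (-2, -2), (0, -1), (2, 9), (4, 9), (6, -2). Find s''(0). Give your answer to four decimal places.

4.3929

With M_i denoting the second derivative at x_i, h_i = 2, 2, 2, 2, and Δ_i = (y_(i+1) − y_i)/h_i = 1/2, 5, 0, -11/2:
  2·M_0 + 8·M_1 + 2·M_2 = 6(Δ_1 - Δ_0) = 27
  2·M_1 + 8·M_2 + 2·M_3 = 6(Δ_2 - Δ_1) = -30
  2·M_2 + 8·M_3 + 2·M_4 = 6(Δ_3 - Δ_2) = -33
Natural end conditions: M_0 = M_4 = 0.
Solving: M_0 = 0, M_1 = 123/28, M_2 = -57/14, M_3 = -87/28, M_4 = 0.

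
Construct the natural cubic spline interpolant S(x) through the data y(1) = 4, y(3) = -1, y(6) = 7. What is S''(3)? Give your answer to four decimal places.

With σ_i denoting the second derivative at x_i, h_i = 2, 3, and Δ_i = (y_(i+1) − y_i)/h_i = -5/2, 8/3:
  2·σ_0 + 10·σ_1 + 3·σ_2 = 6(Δ_1 - Δ_0) = 31
Natural end conditions: σ_0 = σ_2 = 0.
Solving the tridiagonal system: σ_0 = 0, σ_1 = 31/10, σ_2 = 0.

3.1000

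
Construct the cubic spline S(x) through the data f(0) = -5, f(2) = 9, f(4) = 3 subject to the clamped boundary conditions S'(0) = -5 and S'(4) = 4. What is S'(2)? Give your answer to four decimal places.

Write M_i for S''(x_i). With h_i = 2, 2 and divided differences Δ_i = 7, -3, the continuity of S' gives the tridiagonal system
  2·M_0 + 8·M_1 + 2·M_2 = 6(Δ_1 - Δ_0) = -60
Clamped end conditions give two more equations: 2h_0·M_0 + h_0·M_1 = 6(Δ_0 - S'(0)) = 72 and h_1·M_1 + 2h_1·M_2 = 6(S'(4) - Δ_1) = 42.
Forward elimination and back-substitution give M_0 = 111/4, M_1 = -39/2, M_2 = 81/4.
On [2, 4], S'(x) = b_1 + 2c_1·(x - 2) + 3d_1·(x - 2)² with b_1 = Δ_1 - h_1(2M_1 + M_2)/6 = 13/4, c_1 = M_1/2 = -39/4, d_1 = (M_2 - M_1)/(6h_1) = 53/16. So S'(2) = 13/4.

3.2500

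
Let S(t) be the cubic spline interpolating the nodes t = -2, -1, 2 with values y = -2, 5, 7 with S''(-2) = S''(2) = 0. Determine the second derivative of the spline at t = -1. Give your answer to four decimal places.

Write m_i for S''(x_i). With h_i = 1, 3 and divided differences Δ_i = 7, 2/3, the continuity of S' gives the tridiagonal system
  1·m_0 + 8·m_1 + 3·m_2 = 6(Δ_1 - Δ_0) = -38
Natural end conditions: m_0 = m_2 = 0.
Hence m_0 = 0, m_1 = -19/4, m_2 = 0.

-4.7500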